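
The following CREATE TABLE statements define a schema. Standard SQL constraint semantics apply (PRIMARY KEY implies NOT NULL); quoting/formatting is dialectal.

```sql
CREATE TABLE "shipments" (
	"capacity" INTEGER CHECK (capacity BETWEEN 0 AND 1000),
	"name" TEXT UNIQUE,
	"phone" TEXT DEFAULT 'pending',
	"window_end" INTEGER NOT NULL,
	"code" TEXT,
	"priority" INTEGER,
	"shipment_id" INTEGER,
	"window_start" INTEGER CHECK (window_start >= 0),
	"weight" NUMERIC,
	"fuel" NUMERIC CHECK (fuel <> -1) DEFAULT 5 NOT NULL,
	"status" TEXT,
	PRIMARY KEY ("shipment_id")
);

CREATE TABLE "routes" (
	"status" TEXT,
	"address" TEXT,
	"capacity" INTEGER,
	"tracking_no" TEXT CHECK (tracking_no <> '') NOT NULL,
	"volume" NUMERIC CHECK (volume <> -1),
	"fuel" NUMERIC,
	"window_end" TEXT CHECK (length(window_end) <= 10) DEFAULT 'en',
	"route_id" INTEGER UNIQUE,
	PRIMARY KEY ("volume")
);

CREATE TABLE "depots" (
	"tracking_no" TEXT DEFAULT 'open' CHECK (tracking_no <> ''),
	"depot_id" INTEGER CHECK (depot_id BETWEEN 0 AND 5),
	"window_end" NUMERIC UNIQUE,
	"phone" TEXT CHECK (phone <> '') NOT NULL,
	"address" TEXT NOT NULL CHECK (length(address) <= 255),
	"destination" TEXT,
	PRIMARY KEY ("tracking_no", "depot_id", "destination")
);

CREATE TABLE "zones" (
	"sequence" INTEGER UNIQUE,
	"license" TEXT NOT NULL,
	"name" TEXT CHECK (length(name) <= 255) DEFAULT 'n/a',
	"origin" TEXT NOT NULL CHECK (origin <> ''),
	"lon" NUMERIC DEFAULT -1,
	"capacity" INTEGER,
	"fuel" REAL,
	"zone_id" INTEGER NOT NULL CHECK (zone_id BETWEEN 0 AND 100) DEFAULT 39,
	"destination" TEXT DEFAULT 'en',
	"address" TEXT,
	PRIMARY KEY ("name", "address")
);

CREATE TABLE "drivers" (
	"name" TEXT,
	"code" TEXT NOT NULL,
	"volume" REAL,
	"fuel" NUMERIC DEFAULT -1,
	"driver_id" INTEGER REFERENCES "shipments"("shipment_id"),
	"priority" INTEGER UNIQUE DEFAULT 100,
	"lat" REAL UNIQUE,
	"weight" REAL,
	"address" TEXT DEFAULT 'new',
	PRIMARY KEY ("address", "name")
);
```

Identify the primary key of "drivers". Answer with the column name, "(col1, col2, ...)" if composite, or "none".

A table-level PRIMARY KEY clause names 2 columns: address, name.
This is a composite key — the combination is unique, not each column individually.

(address, name)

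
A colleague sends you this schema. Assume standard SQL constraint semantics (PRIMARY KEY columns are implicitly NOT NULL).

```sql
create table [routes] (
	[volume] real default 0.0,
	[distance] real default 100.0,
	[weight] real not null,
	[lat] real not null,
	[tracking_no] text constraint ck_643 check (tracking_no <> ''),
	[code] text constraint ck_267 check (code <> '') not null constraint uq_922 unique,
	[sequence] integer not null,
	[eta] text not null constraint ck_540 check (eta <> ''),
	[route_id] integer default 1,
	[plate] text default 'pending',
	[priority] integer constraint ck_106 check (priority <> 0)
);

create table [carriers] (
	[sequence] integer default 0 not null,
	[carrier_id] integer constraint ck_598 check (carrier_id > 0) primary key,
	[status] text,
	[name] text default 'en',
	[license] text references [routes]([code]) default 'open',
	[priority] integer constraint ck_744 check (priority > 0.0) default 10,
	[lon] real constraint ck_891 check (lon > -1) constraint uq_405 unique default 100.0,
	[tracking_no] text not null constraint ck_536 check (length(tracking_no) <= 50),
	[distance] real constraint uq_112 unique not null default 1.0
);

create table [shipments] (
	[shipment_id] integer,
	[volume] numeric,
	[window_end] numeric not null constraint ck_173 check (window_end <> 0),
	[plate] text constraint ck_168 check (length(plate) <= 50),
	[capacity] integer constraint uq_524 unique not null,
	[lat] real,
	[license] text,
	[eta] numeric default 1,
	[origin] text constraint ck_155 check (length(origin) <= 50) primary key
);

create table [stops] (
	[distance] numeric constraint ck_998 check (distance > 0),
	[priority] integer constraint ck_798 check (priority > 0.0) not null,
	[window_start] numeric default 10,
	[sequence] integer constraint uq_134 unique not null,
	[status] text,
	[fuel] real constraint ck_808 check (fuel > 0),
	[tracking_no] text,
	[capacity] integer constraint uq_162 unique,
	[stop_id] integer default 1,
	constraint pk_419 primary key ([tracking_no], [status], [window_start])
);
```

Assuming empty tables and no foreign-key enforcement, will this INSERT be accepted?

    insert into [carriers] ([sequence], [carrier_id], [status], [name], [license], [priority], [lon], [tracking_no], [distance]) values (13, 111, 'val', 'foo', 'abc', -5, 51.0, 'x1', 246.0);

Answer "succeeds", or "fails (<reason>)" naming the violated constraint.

The value -5 for priority violates CHECK (priority > 0.0).

fails (CHECK on priority)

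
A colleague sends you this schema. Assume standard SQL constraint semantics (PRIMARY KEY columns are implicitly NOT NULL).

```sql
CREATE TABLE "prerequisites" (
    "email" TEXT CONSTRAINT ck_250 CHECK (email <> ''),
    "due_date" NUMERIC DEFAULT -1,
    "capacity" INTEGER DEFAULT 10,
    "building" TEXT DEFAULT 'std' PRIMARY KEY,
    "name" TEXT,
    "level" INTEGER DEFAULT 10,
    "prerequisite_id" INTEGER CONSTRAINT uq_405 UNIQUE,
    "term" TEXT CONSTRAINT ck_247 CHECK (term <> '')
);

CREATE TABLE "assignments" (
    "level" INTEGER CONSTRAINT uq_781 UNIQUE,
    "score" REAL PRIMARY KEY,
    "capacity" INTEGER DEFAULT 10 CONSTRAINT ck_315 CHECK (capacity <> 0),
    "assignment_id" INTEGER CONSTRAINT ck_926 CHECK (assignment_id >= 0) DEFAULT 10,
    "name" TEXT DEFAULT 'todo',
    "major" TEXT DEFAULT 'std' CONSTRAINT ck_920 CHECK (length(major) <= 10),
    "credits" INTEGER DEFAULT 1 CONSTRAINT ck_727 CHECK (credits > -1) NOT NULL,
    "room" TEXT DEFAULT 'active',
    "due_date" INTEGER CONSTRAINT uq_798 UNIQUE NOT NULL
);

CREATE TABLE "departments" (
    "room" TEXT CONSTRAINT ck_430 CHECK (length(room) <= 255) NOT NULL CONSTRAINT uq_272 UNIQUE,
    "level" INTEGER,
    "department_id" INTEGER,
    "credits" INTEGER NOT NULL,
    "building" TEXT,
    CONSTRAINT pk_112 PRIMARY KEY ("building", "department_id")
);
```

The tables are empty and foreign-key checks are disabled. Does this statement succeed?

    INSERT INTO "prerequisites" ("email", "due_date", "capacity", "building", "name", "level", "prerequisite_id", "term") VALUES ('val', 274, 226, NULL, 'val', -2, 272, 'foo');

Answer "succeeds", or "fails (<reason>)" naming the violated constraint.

building is explicitly set to NULL, but building is part of the PRIMARY KEY (implied NOT NULL).

fails (NOT NULL on building)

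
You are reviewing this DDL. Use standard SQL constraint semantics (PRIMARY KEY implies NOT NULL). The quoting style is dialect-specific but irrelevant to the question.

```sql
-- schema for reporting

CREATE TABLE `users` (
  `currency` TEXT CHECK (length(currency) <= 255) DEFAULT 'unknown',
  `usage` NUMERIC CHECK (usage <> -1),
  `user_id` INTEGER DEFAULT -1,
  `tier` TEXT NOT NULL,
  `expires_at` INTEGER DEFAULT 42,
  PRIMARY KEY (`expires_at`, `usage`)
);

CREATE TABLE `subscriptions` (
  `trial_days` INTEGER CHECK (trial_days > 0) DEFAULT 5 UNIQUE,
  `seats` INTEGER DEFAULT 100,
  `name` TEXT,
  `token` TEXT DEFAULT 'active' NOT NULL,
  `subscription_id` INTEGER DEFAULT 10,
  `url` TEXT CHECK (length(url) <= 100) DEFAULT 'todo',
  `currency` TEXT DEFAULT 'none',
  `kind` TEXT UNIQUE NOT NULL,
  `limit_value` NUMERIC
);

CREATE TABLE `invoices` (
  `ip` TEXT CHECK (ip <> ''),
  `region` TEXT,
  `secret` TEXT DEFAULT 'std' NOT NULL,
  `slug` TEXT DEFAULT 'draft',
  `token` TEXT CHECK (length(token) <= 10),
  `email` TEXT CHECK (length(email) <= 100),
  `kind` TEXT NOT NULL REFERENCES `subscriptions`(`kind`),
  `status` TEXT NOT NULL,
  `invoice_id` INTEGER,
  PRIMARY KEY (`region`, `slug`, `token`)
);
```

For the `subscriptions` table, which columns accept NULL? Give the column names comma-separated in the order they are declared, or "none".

- trial_days: CHECK does not forbid NULL (a CHECK constraint passes when its expression is NULL) → nullable.
- seats: DEFAULT only fills an omitted column; an explicit NULL is still allowed → nullable.
- name: no NOT NULL constraint applies → nullable.
- token: declared NOT NULL → not nullable.
- subscription_id: DEFAULT only fills an omitted column; an explicit NULL is still allowed → nullable.
- url: CHECK does not forbid NULL (a CHECK constraint passes when its expression is NULL) → nullable.
- currency: DEFAULT only fills an omitted column; an explicit NULL is still allowed → nullable.
- kind: declared NOT NULL → not nullable.
- limit_value: no NOT NULL constraint applies → nullable.

trial_days, seats, name, subscription_id, url, currency, limit_value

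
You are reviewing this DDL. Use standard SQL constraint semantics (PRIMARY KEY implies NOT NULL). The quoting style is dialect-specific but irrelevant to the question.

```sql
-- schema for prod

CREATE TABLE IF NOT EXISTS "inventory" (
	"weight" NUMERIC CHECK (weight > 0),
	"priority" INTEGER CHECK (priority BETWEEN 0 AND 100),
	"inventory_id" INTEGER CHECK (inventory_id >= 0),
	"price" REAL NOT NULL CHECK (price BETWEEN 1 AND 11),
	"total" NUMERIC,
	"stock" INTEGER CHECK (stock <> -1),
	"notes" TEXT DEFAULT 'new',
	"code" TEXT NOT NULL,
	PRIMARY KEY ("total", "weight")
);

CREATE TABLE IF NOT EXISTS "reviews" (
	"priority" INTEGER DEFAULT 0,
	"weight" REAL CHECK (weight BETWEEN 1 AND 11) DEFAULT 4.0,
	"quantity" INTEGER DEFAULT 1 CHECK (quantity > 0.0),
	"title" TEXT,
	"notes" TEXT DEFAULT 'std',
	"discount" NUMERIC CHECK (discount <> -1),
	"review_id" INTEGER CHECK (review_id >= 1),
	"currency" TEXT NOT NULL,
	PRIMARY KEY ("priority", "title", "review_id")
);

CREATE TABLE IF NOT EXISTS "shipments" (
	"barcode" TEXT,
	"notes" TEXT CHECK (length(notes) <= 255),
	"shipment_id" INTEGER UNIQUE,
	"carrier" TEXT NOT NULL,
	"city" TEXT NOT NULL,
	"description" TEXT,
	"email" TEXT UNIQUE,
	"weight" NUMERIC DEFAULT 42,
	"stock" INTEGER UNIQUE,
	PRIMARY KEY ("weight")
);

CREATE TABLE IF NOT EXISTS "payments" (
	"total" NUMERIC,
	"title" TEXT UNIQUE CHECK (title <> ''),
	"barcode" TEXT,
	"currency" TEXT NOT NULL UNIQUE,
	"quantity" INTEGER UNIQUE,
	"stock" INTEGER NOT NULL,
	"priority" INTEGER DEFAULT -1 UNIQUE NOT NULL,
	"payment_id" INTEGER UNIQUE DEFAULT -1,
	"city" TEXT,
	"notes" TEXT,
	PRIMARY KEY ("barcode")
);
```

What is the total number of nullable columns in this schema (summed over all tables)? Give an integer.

20

inventory: 4 nullable (priority, inventory_id, stock, notes — PK (total, weight) and explicit NOT NULL columns excluded).
reviews: 4 nullable (weight, quantity, notes, discount — PK (priority, title, review_id) and explicit NOT NULL columns excluded).
shipments: 6 nullable (barcode, notes, shipment_id, description, email, stock — PK (weight) and explicit NOT NULL columns excluded).
payments: 6 nullable (total, title, quantity, payment_id, city, notes — PK (barcode) and explicit NOT NULL columns excluded).
Total: 4 + 4 + 6 + 6 = 20.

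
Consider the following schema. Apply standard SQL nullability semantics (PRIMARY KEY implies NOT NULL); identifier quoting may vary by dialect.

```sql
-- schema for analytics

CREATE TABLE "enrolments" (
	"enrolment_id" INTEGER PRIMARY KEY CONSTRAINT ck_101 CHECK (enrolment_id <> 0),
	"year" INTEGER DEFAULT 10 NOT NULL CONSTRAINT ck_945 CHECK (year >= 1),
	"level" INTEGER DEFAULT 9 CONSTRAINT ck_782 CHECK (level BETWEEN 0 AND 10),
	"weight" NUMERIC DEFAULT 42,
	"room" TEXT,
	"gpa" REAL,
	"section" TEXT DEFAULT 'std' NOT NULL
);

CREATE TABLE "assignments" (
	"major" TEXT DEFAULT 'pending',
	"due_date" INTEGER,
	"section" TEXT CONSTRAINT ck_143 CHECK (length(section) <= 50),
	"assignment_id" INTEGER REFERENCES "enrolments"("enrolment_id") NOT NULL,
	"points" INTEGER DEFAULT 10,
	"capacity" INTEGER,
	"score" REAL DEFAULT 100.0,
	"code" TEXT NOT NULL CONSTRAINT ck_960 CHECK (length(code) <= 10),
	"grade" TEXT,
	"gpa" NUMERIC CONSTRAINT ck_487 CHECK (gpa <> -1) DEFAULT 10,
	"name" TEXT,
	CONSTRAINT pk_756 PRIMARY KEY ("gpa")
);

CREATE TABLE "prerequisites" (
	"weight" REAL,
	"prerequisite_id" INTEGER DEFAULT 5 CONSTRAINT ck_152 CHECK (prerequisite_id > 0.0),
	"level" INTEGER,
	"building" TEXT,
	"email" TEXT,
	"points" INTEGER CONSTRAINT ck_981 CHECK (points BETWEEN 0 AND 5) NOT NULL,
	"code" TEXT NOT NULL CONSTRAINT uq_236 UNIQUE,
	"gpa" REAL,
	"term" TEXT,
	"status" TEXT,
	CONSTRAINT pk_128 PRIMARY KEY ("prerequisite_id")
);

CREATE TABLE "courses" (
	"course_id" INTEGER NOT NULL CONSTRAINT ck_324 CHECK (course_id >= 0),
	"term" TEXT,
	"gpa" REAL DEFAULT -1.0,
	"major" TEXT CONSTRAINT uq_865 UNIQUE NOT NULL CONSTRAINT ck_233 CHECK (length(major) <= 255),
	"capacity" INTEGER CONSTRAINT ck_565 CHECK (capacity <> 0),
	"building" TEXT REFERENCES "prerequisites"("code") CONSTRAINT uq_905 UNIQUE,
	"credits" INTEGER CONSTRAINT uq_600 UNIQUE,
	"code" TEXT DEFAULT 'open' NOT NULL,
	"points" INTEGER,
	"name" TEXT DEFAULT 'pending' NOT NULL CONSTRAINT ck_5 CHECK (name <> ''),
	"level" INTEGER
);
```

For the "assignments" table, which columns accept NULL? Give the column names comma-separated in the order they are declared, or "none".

major, due_date, section, points, capacity, score, grade, name

- major: DEFAULT only fills an omitted column; an explicit NULL is still allowed → nullable.
- due_date: no NOT NULL constraint applies → nullable.
- section: CHECK does not forbid NULL (a CHECK constraint passes when its expression is NULL) → nullable.
- assignment_id: declared NOT NULL → not nullable.
- points: DEFAULT only fills an omitted column; an explicit NULL is still allowed → nullable.
- capacity: no NOT NULL constraint applies → nullable.
- score: DEFAULT only fills an omitted column; an explicit NULL is still allowed → nullable.
- code: declared NOT NULL → not nullable.
- grade: no NOT NULL constraint applies → nullable.
- gpa: part of the PRIMARY KEY, which implies NOT NULL → not nullable.
- name: no NOT NULL constraint applies → nullable.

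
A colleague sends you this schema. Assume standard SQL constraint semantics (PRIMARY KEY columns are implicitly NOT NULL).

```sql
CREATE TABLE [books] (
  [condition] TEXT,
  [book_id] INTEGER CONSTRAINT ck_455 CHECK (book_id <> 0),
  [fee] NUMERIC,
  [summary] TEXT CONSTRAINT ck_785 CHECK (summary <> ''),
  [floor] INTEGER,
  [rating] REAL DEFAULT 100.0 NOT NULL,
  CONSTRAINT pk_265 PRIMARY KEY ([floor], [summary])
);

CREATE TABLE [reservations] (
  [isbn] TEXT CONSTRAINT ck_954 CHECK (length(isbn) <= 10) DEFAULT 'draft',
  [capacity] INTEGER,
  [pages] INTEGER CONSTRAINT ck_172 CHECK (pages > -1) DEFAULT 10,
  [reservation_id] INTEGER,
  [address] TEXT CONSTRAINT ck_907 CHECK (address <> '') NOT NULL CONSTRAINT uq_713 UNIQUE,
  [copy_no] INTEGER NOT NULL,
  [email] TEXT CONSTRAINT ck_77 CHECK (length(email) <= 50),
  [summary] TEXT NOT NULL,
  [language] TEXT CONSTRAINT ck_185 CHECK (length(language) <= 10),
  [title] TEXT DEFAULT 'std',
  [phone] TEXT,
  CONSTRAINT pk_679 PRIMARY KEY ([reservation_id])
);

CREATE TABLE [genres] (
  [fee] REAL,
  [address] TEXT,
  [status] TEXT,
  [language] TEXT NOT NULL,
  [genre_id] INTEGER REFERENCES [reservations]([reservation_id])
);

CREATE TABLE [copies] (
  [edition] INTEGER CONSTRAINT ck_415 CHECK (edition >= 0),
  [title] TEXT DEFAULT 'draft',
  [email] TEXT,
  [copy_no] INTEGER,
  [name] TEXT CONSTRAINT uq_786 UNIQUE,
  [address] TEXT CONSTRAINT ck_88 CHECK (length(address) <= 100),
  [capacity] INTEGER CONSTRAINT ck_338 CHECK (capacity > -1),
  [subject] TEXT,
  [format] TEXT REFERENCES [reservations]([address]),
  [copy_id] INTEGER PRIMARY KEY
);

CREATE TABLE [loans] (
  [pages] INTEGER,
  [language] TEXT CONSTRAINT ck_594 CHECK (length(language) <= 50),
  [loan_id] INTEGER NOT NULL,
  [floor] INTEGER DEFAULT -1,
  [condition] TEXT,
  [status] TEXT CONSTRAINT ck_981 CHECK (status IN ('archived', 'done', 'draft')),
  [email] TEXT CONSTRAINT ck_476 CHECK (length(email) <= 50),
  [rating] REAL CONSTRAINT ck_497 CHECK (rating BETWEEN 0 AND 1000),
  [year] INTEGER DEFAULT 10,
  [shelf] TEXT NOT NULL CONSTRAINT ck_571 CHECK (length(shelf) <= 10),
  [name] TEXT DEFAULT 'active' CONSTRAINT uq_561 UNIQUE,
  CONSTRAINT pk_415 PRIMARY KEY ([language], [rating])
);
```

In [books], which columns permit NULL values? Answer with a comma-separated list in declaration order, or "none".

- condition: no NOT NULL constraint applies → nullable.
- book_id: CHECK does not forbid NULL (a CHECK constraint passes when its expression is NULL) → nullable.
- fee: no NOT NULL constraint applies → nullable.
- summary: part of the PRIMARY KEY, which implies NOT NULL → not nullable.
- floor: part of the PRIMARY KEY, which implies NOT NULL → not nullable.
- rating: declared NOT NULL → not nullable.

condition, book_id, fee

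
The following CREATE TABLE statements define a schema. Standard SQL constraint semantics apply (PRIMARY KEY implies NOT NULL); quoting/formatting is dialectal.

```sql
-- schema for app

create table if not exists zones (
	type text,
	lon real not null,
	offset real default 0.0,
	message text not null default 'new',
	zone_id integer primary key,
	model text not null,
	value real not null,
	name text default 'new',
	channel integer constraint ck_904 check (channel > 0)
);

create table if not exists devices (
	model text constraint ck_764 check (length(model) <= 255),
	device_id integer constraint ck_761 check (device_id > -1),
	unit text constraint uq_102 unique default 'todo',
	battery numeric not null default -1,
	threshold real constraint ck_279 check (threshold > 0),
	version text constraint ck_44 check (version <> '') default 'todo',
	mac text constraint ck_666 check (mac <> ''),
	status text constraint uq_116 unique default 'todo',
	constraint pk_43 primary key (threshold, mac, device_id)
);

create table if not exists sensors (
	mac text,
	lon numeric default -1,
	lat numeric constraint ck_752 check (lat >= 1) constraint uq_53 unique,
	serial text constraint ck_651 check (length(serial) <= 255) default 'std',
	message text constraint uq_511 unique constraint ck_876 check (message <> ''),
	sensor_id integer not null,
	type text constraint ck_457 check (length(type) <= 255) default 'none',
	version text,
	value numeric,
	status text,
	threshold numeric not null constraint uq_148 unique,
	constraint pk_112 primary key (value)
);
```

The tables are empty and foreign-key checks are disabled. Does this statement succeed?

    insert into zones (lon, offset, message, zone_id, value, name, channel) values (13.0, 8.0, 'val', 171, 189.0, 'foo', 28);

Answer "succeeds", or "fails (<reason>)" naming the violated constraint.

fails (NOT NULL on model)

model is omitted from the column list and has no DEFAULT, so it would receive NULL.
But model is declared NOT NULL.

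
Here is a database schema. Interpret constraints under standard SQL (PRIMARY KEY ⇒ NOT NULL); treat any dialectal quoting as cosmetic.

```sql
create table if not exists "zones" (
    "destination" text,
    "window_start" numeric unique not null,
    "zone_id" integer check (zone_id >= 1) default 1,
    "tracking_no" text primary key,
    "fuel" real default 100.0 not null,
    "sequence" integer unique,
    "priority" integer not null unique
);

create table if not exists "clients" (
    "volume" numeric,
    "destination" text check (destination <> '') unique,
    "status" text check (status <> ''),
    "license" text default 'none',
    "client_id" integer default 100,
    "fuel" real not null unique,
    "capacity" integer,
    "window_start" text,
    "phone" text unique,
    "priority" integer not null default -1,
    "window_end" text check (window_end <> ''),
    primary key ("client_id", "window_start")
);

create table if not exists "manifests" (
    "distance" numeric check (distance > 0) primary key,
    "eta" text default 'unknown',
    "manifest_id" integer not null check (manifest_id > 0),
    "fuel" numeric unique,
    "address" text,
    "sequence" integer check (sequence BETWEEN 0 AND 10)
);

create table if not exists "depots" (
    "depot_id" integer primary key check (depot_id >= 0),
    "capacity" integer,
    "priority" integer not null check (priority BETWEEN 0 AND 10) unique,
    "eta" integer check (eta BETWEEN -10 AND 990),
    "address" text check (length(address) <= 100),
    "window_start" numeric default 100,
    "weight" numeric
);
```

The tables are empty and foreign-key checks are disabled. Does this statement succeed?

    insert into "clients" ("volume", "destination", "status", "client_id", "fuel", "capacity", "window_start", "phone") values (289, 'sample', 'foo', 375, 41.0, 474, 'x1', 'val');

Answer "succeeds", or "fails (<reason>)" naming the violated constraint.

succeeds

NOT NULL columns: client_id is supplied; fuel is supplied; priority defaults to -1; window_start is supplied.
CHECK constraints: 'sample' satisfies (destination <> ''); 'foo' satisfies (status <> '').
No constraint is violated.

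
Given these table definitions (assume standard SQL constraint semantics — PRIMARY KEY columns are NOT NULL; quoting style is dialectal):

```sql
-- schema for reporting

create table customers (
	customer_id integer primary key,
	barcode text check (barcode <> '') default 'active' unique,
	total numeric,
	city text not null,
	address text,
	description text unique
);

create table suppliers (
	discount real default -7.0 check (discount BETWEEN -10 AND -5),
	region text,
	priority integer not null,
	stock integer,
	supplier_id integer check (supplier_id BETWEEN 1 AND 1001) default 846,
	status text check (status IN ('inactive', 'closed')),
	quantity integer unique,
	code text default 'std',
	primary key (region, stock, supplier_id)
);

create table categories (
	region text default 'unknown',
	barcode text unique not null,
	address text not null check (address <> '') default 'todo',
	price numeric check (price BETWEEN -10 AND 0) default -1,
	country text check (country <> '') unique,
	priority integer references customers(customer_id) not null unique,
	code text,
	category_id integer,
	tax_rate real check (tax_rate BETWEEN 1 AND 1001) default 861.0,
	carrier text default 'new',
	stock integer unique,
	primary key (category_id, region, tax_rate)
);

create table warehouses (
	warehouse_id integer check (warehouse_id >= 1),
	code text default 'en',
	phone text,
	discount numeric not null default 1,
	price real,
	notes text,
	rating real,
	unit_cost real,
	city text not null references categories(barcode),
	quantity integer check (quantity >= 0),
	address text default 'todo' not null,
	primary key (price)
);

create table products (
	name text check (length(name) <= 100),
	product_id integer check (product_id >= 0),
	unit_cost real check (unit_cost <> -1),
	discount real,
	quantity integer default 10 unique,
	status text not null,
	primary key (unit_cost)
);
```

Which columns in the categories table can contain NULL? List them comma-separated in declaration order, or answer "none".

price, country, code, carrier, stock

- region: part of the PRIMARY KEY, which implies NOT NULL → not nullable.
- barcode: declared NOT NULL → not nullable.
- address: declared NOT NULL → not nullable.
- price: CHECK does not forbid NULL (a CHECK constraint passes when its expression is NULL) → nullable.
- country: CHECK does not forbid NULL (a CHECK constraint passes when its expression is NULL) → nullable.
- priority: declared NOT NULL → not nullable.
- code: no NOT NULL constraint applies → nullable.
- category_id: part of the PRIMARY KEY, which implies NOT NULL → not nullable.
- tax_rate: part of the PRIMARY KEY, which implies NOT NULL → not nullable.
- carrier: DEFAULT only fills an omitted column; an explicit NULL is still allowed → nullable.
- stock: UNIQUE does not imply NOT NULL → nullable.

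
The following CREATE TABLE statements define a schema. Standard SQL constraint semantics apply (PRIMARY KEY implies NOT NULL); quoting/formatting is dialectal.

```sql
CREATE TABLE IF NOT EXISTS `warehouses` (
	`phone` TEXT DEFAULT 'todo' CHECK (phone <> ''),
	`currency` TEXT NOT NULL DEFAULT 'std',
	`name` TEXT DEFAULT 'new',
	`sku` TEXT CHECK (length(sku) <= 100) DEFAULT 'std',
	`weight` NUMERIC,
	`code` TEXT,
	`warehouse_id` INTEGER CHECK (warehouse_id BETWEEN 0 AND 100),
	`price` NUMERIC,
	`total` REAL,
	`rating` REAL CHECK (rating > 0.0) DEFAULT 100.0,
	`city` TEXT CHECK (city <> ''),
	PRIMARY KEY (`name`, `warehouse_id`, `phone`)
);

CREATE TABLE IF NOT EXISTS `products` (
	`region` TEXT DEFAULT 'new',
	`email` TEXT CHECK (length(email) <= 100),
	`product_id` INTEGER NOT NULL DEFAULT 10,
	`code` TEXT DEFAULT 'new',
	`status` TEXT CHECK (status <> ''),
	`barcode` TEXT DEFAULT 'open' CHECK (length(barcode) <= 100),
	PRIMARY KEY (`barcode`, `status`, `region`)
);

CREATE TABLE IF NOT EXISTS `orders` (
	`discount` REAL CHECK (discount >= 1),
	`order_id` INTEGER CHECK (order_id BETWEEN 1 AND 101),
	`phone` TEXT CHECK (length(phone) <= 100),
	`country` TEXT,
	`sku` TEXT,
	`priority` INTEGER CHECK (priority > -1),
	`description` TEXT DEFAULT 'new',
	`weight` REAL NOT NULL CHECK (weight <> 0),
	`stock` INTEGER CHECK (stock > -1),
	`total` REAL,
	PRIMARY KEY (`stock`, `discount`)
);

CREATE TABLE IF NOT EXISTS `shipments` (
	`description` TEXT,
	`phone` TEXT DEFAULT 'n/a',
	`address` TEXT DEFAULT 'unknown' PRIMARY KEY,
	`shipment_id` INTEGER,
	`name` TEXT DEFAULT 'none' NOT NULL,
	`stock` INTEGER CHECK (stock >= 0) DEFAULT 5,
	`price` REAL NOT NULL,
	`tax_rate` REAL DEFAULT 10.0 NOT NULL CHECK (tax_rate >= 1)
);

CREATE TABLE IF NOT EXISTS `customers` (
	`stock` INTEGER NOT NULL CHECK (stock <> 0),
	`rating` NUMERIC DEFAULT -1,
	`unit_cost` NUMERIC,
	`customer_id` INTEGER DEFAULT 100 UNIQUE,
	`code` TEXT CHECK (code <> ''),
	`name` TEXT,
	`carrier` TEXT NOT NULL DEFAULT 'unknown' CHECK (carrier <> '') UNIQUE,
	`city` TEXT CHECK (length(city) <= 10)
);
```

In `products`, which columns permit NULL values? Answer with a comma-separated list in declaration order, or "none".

- region: part of the PRIMARY KEY, which implies NOT NULL → not nullable.
- email: CHECK does not forbid NULL (a CHECK constraint passes when its expression is NULL) → nullable.
- product_id: declared NOT NULL → not nullable.
- code: DEFAULT only fills an omitted column; an explicit NULL is still allowed → nullable.
- status: part of the PRIMARY KEY, which implies NOT NULL → not nullable.
- barcode: part of the PRIMARY KEY, which implies NOT NULL → not nullable.

email, code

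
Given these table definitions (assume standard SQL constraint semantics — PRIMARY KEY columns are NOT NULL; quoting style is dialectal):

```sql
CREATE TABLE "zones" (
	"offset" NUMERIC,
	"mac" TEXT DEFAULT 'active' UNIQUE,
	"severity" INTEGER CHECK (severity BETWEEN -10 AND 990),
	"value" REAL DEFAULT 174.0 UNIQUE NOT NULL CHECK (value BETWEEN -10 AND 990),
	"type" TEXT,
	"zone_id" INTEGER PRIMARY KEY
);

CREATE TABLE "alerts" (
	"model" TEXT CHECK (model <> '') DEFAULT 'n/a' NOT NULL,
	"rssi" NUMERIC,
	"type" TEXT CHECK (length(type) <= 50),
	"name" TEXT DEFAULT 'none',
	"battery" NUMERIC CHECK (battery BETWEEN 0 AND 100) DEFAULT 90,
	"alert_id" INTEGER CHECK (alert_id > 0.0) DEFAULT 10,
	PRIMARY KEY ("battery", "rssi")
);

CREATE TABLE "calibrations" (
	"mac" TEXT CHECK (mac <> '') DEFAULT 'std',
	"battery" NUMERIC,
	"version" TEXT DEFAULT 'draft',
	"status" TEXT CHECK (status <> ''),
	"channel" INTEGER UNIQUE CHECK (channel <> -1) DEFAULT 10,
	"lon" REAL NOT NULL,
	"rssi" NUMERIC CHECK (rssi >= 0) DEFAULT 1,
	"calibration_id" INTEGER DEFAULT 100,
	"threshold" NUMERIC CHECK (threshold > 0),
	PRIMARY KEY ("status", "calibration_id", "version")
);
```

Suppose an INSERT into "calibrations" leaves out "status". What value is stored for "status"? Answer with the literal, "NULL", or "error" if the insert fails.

error

status has no DEFAULT clause.
Omitting it would insert NULL, but it is part of the PRIMARY KEY, so the INSERT fails.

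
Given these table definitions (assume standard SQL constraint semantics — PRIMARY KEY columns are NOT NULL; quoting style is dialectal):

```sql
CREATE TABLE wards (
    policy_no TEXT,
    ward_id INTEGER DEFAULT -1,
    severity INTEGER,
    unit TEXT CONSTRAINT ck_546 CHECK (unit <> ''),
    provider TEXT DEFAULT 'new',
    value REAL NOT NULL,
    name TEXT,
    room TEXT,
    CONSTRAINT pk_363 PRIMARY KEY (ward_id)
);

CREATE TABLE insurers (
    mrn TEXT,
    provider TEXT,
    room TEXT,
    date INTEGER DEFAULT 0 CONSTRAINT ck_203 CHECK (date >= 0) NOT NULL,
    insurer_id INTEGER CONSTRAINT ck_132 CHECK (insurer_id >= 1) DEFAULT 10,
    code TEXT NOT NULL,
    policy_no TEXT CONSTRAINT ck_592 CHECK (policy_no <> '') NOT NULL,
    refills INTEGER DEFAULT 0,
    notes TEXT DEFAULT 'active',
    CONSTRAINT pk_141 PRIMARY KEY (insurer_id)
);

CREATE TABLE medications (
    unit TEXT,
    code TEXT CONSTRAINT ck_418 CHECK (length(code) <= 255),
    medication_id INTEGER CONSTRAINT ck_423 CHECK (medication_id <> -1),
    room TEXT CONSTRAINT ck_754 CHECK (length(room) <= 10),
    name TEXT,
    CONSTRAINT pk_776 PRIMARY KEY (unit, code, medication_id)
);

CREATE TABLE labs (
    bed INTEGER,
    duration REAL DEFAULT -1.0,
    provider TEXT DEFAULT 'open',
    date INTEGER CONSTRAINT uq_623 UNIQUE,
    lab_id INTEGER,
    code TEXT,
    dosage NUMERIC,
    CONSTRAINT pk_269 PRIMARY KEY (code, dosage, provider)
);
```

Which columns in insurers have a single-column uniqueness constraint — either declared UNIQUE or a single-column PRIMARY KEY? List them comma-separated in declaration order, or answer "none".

- mrn: no UNIQUE or single-column PK constraint.
- provider: no UNIQUE or single-column PK constraint.
- room: no UNIQUE or single-column PK constraint.
- date: no UNIQUE or single-column PK constraint.
- insurer_id: single-column PRIMARY KEY → unique.
- code: no UNIQUE or single-column PK constraint.
- policy_no: no UNIQUE or single-column PK constraint.
- refills: no UNIQUE or single-column PK constraint.
- notes: no UNIQUE or single-column PK constraint.

insurer_id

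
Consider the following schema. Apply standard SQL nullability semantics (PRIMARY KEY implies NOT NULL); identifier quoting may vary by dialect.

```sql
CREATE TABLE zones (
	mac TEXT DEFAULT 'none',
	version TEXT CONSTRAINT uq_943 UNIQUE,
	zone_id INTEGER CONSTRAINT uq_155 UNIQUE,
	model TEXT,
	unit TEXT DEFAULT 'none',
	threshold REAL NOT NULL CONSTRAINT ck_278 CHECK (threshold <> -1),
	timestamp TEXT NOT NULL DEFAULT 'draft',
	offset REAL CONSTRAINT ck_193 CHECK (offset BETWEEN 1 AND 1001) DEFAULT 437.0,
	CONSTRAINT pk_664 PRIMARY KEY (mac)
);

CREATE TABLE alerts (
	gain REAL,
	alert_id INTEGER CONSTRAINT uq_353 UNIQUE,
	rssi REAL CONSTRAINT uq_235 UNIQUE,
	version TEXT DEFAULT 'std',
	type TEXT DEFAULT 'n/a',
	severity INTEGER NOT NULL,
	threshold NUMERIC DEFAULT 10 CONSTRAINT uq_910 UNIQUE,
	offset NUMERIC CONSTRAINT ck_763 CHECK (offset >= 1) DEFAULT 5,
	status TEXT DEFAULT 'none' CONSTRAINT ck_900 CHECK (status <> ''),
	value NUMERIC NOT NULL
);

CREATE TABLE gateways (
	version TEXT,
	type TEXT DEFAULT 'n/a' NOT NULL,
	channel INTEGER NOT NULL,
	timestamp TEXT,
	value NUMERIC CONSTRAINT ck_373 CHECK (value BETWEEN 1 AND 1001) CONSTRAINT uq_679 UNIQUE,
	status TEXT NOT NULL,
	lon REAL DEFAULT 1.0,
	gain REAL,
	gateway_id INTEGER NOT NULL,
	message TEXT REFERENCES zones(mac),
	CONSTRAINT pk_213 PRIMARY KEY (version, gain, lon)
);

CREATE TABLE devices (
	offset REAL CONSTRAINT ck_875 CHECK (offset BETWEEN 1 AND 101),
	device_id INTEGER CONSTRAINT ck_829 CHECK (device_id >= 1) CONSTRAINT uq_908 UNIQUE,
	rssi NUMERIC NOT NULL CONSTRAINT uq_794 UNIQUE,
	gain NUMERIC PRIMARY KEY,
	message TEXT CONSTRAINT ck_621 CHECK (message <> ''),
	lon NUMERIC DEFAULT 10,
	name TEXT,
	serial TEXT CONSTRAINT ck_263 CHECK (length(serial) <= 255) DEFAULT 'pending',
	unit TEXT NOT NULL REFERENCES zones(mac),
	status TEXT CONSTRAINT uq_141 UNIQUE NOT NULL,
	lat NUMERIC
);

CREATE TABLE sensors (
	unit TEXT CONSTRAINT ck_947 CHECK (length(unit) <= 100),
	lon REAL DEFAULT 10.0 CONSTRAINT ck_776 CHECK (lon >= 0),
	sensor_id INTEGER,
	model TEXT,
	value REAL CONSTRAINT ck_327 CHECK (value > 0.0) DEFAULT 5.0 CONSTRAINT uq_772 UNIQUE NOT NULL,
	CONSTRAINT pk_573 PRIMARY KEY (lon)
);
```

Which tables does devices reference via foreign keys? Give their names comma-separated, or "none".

- unit REFERENCES zones(mac).

zones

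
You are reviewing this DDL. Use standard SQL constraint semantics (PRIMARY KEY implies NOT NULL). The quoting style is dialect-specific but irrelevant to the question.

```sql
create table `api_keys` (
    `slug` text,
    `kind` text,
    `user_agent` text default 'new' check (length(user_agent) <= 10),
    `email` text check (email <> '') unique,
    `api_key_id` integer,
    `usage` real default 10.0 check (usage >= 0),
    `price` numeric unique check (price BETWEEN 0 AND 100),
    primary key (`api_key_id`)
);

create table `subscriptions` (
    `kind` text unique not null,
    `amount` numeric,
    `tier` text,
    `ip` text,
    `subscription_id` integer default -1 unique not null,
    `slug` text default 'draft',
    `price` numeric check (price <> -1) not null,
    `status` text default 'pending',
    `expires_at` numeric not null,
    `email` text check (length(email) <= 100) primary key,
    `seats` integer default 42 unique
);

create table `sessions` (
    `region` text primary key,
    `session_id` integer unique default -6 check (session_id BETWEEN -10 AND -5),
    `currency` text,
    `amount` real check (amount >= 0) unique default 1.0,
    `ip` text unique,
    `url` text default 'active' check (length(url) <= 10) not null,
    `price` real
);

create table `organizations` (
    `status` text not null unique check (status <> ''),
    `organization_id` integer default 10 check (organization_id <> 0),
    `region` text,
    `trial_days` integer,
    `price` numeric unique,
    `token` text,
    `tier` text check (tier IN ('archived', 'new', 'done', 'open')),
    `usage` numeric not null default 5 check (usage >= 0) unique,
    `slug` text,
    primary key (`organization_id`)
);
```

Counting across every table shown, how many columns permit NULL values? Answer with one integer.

api_keys: 6 nullable (slug, kind, user_agent, email, usage, price — PK (api_key_id) and explicit NOT NULL columns excluded).
subscriptions: 6 nullable (amount, tier, ip, slug, status, seats — PK (email) and explicit NOT NULL columns excluded).
sessions: 5 nullable (session_id, currency, amount, ip, price — PK (region) and explicit NOT NULL columns excluded).
organizations: 6 nullable (region, trial_days, price, token, tier, slug — PK (organization_id) and explicit NOT NULL columns excluded).
Total: 6 + 6 + 5 + 6 = 23.

23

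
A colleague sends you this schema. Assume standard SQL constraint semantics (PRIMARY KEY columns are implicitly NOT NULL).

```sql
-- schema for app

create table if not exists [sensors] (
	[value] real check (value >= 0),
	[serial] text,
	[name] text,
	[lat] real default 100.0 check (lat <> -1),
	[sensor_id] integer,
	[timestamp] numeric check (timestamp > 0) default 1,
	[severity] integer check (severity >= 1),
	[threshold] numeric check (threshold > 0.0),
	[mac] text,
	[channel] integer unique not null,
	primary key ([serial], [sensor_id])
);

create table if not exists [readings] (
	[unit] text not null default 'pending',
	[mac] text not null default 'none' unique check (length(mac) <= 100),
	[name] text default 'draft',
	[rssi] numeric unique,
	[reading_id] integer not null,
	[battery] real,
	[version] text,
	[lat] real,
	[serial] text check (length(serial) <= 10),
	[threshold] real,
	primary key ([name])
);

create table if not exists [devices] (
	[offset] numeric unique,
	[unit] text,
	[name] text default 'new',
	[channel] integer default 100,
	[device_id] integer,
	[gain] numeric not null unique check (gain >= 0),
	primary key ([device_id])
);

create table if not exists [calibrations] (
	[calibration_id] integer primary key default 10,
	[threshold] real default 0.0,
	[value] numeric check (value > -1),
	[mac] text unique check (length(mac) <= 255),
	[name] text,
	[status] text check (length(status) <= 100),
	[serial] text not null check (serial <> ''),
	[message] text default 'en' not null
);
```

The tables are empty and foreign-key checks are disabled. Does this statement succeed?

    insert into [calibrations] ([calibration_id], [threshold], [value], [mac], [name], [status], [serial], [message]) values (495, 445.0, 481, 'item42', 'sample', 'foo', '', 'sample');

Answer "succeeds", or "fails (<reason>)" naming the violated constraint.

The value '' for serial violates CHECK (serial <> '').

fails (CHECK on serial)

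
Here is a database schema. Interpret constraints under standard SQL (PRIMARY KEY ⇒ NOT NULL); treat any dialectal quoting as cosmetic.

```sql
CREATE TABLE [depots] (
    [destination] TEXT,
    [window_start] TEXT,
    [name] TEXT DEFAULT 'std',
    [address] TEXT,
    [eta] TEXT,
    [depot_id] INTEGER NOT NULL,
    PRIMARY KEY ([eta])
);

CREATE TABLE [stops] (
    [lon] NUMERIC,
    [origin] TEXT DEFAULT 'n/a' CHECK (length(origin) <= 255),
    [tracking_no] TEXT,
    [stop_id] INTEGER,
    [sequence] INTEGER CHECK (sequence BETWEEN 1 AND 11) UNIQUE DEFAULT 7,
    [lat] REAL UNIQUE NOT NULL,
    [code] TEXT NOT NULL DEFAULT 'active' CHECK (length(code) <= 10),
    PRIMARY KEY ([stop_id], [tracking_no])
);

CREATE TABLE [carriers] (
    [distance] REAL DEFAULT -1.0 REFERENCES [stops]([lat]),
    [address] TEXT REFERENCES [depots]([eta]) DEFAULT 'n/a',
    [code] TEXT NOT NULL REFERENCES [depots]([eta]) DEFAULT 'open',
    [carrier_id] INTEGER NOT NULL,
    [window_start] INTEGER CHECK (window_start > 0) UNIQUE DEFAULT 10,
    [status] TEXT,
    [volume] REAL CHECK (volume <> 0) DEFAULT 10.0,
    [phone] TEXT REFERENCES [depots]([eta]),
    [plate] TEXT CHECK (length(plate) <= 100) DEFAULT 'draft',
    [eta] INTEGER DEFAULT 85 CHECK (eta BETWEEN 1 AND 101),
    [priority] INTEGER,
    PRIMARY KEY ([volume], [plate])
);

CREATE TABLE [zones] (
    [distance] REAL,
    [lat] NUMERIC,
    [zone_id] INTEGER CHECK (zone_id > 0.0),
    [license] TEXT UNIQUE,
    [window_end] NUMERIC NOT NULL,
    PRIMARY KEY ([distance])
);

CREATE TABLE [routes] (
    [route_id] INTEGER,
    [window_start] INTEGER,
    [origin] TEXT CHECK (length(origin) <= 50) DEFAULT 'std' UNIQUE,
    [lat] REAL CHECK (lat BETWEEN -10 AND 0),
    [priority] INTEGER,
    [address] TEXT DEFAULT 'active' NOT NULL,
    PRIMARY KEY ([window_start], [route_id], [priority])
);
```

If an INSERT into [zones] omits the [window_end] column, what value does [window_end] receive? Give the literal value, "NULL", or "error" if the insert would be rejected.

error

window_end has no DEFAULT clause.
Omitting it would insert NULL, but it is declared NOT NULL, so the INSERT fails.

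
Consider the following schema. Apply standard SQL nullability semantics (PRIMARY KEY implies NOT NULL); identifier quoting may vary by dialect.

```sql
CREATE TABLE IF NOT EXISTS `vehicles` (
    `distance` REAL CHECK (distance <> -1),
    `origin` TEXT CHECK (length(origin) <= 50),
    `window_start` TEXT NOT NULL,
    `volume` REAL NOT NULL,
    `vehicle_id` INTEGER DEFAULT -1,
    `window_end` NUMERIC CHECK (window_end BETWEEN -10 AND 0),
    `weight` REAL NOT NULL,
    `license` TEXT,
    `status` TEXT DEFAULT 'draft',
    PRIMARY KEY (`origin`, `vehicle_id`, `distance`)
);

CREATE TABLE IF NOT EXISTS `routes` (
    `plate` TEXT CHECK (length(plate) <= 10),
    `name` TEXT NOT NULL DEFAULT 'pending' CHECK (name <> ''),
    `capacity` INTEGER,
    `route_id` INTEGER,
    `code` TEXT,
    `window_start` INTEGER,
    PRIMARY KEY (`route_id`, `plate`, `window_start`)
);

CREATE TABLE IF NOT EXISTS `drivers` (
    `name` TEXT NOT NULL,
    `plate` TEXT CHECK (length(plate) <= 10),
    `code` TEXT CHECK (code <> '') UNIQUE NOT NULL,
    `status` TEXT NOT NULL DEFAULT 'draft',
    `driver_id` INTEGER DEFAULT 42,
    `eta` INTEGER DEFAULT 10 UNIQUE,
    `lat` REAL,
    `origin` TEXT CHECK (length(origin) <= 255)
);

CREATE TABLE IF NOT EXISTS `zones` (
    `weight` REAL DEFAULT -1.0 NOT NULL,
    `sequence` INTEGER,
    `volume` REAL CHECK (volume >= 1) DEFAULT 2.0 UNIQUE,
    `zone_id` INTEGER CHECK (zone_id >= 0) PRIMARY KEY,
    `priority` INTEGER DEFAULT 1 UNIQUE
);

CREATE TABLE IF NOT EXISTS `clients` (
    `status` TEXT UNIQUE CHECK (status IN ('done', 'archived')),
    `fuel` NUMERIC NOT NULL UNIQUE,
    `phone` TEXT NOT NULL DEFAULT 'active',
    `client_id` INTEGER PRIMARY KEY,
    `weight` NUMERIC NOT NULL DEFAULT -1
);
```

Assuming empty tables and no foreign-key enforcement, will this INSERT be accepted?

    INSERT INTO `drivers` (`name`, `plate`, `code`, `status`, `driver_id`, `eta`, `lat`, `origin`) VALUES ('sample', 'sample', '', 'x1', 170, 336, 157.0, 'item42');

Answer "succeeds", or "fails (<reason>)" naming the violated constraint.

fails (CHECK on code)

The value '' for code violates CHECK (code <> '').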